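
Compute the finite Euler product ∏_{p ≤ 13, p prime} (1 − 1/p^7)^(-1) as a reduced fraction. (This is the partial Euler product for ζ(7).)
∏ = 3823532992398595385956921875/3791873603058129477401581447

The primes p ≤ 13 are [2, 3, 5, 7, 11, 13]. For each prime, (1 − 1/p^7)^(-1) = p^7 / (p^7 − 1). The product is (1 − 1/2^7)^(-1), (1 − 1/3^7)^(-1), (1 − 1/5^7)^(-1), (1 − 1/7^7)^(-1), (1 − 1/11^7)^(-1), (1 − 1/13^7)^(-1) = ∏ p^7 / (p^7 − 1) = 3823532992398595385956921875/3791873603058129477401581447.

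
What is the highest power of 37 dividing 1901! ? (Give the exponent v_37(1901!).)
v_37(1901!) = 52

Legendre's formula: v_p(n!) = Σ_{k ≥ 1} ⌊n / p^k⌋. For p = 37, n = 1901, the terms are:
  ⌊1901/37^1⌋ = ⌊1901/37⌋ = 51
  ⌊1901/37^2⌋ = ⌊1901/1369⌋ = 1
(the next term ⌊1901/37^3⌋ = 0, terminating the sum). Summing: v_37(1901!) = 51 + 1 = 52.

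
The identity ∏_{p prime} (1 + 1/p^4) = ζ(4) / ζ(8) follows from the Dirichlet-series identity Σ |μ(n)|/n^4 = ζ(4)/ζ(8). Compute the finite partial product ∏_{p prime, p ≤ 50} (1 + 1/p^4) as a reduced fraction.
∏ = 47811026860845170938198805915402199301066734558460286583378224128/44354583229145063659978971326989541656878007876738536067589135625

The primes p ≤ 50 are [2, 3, 5, 7, 11, 13, 17, 19, 23, 29, 31, 37, 41, 43, 47]. For each, (1 + 1/p^4) = (p^4 + 1)/p^4. Multiplying these fractions over p ∈ [2, 3, 5, 7, 11, 13, 17, 19, 23, 29, 31, 37, 41, 43, 47] gives 47811026860845170938198805915402199301066734558460286583378224128/44354583229145063659978971326989541656878007876738536067589135625. (In the limit P → ∞ this tends to ζ(4)/ζ(8).)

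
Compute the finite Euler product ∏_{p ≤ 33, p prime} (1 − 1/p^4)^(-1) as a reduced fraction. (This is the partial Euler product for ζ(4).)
∏ = 44480956869217573792253389310087/41097743855049154662236160000000

The primes p ≤ 33 are [2, 3, 5, 7, 11, 13, 17, 19, 23, 29, 31]. For each prime, (1 − 1/p^4)^(-1) = p^4 / (p^4 − 1). The product is (1 − 1/2^4)^(-1), (1 − 1/3^4)^(-1), (1 − 1/5^4)^(-1), (1 − 1/7^4)^(-1), (1 − 1/11^4)^(-1), (1 − 1/13^4)^(-1), (1 − 1/17^4)^(-1), (1 − 1/19^4)^(-1), (1 − 1/23^4)^(-1), (1 − 1/29^4)^(-1), (1 − 1/31^4)^(-1) = ∏ p^4 / (p^4 − 1) = 44480956869217573792253389310087/41097743855049154662236160000000.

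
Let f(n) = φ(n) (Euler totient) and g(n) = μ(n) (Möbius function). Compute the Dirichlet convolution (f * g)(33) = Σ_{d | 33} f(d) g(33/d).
(φ * μ)(33) = 9

Divisors of 33: [1, 3, 11, 33]. For each d | 33:
  d = 1: φ(1) · μ(33/1) = 1 · 1 = 1
  d = 3: φ(3) · μ(33/3) = 2 · -1 = -2
  d = 11: φ(11) · μ(33/11) = 10 · -1 = -10
  d = 33: φ(33) · μ(33/33) = 20 · 1 = 20
Summing: (φ * μ)(33) = 1 + -2 + -10 + 20 = 9.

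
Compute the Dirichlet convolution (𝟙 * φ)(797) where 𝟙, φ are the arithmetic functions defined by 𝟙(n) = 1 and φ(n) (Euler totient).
(𝟙 * φ)(797) = 797

Divisors of 797: [1, 797]. For each d | 797:
  d = 1: 𝟙(1) · φ(797/1) = 1 · 796 = 796
  d = 797: 𝟙(797) · φ(797/797) = 1 · 1 = 1
Summing: (𝟙 * φ)(797) = 796 + 1 = 797.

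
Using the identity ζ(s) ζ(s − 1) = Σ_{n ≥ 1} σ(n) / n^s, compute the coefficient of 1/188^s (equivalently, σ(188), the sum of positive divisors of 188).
σ(188) = 336

In the product (Σ m^0/m^s)(Σ k / k^s) = Σ (Σ_{d | n} d) / n^s, the coefficient of 1/n^s is σ(n) = Σ_{d | n} d. For n = 188, divisors are [1, 2, 4, 47, 94, 188]; summing: σ(188) = 336.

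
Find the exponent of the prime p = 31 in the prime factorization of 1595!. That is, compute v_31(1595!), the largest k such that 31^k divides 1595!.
v_31(1595!) = 52

Legendre's formula: v_p(n!) = Σ_{k ≥ 1} ⌊n / p^k⌋. For p = 31, n = 1595, the terms are:
  ⌊1595/31^1⌋ = ⌊1595/31⌋ = 51
  ⌊1595/31^2⌋ = ⌊1595/961⌋ = 1
(the next term ⌊1595/31^3⌋ = 0, terminating the sum). Summing: v_31(1595!) = 51 + 1 = 52.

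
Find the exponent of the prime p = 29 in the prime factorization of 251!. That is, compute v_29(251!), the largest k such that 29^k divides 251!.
v_29(251!) = 8

Legendre's formula: v_p(n!) = Σ_{k ≥ 1} ⌊n / p^k⌋. For p = 29, n = 251, the terms are:
  ⌊251/29^1⌋ = ⌊251/29⌋ = 8
(the next term ⌊251/29^2⌋ = 0, terminating the sum). Summing: v_29(251!) = 8 = 8.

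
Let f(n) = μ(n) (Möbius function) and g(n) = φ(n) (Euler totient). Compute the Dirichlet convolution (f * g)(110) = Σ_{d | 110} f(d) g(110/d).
(μ * φ)(110) = 0

Divisors of 110: [1, 2, 5, 10, 11, 22, 55, 110]. For each d | 110:
  d = 1: μ(1) · φ(110/1) = 1 · 40 = 40
  d = 2: μ(2) · φ(110/2) = -1 · 40 = -40
  d = 5: μ(5) · φ(110/5) = -1 · 10 = -10
  d = 10: μ(10) · φ(110/10) = 1 · 10 = 10
  d = 11: μ(11) · φ(110/11) = -1 · 4 = -4
  d = 22: μ(22) · φ(110/22) = 1 · 4 = 4
  d = 55: μ(55) · φ(110/55) = 1 · 1 = 1
  d = 110: μ(110) · φ(110/110) = -1 · 1 = -1
Summing: (μ * φ)(110) = 40 + -40 + -10 + 10 + -4 + 4 + 1 + -1 = 0.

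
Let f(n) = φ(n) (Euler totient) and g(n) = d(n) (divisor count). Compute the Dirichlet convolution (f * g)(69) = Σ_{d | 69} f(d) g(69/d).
(φ * d)(69) = 96

Divisors of 69: [1, 3, 23, 69]. For each d | 69:
  d = 1: φ(1) · d(69/1) = 1 · 4 = 4
  d = 3: φ(3) · d(69/3) = 2 · 2 = 4
  d = 23: φ(23) · d(69/23) = 22 · 2 = 44
  d = 69: φ(69) · d(69/69) = 44 · 1 = 44
Summing: (φ * d)(69) = 4 + 4 + 44 + 44 = 96.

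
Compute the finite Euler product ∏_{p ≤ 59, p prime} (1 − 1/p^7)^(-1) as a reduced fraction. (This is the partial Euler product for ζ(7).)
∏ = 145407059379393285269181452419687310347602398979581075974734478987181892589053844607888795468835887382779522050906080825625/144203067965746582750691857384851942255360663037608491313154525739662897676808972307273664258644815191681654724165946048512

The primes p ≤ 59 are [2, 3, 5, 7, 11, 13, 17, 19, 23, 29, 31, 37, 41, 43, 47, 53, 59]. For each prime, (1 − 1/p^7)^(-1) = p^7 / (p^7 − 1). The product is (1 − 1/2^7)^(-1), (1 − 1/3^7)^(-1), (1 − 1/5^7)^(-1), (1 − 1/7^7)^(-1), (1 − 1/11^7)^(-1), (1 − 1/13^7)^(-1), (1 − 1/17^7)^(-1), (1 − 1/19^7)^(-1), (1 − 1/23^7)^(-1), (1 − 1/29^7)^(-1), (1 − 1/31^7)^(-1), (1 − 1/37^7)^(-1), (1 − 1/41^7)^(-1), (1 − 1/43^7)^(-1), (1 − 1/47^7)^(-1), (1 − 1/53^7)^(-1), (1 − 1/59^7)^(-1) = ∏ p^7 / (p^7 − 1) = 145407059379393285269181452419687310347602398979581075974734478987181892589053844607888795468835887382779522050906080825625/144203067965746582750691857384851942255360663037608491313154525739662897676808972307273664258644815191681654724165946048512.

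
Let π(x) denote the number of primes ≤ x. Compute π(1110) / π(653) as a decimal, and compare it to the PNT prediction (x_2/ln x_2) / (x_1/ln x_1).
π(1110)/π(653) = 186/119 ≈ 1.5630;  PNT prediction ≈ 1.5712.

π(653) = 119 and π(1110) = 186, so π(1110)/π(653) ≈ 1.5630. The PNT-predicted ratio is (1110/ln(1110)) / (653/ln(653)) ≈ 1.5712. The two agree to within a few percent, as expected.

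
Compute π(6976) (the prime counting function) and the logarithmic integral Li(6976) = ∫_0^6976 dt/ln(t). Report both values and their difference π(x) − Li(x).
π(6976) = 896;  Li(6976) ≈ 911.62;  π(x) − Li(x) ≈ -15.62.

Direct count of primes ≤ 6976 gives π(6976) = 896. Numerical evaluation of the logarithmic integral gives Li(6976) ≈ 911.62. The difference π(x) − Li(x) ≈ -15.62 is typically negative for small/moderate x (Li(x) overestimates), though Littlewood's theorem shows this sign changes infinitely often.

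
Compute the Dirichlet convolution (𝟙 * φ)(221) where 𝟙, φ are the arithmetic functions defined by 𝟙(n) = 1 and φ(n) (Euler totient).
(𝟙 * φ)(221) = 221

Divisors of 221: [1, 13, 17, 221]. For each d | 221:
  d = 1: 𝟙(1) · φ(221/1) = 1 · 192 = 192
  d = 13: 𝟙(13) · φ(221/13) = 1 · 16 = 16
  d = 17: 𝟙(17) · φ(221/17) = 1 · 12 = 12
  d = 221: 𝟙(221) · φ(221/221) = 1 · 1 = 1
Summing: (𝟙 * φ)(221) = 192 + 16 + 12 + 1 = 221.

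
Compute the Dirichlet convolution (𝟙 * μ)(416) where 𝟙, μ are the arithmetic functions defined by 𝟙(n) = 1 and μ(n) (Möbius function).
(𝟙 * μ)(416) = 0

Divisors of 416: [1, 2, 4, 8, 13, 16, 26, 32, 52, 104, 208, 416]. For each d | 416:
  d = 1: 𝟙(1) · μ(416/1) = 1 · 0 = 0
  d = 2: 𝟙(2) · μ(416/2) = 1 · 0 = 0
  d = 4: 𝟙(4) · μ(416/4) = 1 · 0 = 0
  d = 8: 𝟙(8) · μ(416/8) = 1 · 0 = 0
  d = 13: 𝟙(13) · μ(416/13) = 1 · 0 = 0
  d = 16: 𝟙(16) · μ(416/16) = 1 · 1 = 1
  d = 26: 𝟙(26) · μ(416/26) = 1 · 0 = 0
  d = 32: 𝟙(32) · μ(416/32) = 1 · -1 = -1
  d = 52: 𝟙(52) · μ(416/52) = 1 · 0 = 0
  d = 104: 𝟙(104) · μ(416/104) = 1 · 0 = 0
  d = 208: 𝟙(208) · μ(416/208) = 1 · -1 = -1
  d = 416: 𝟙(416) · μ(416/416) = 1 · 1 = 1
Summing: (𝟙 * μ)(416) = 0 + 0 + 0 + 0 + 0 + 1 + 0 + -1 + 0 + 0 + -1 + 1 = 0.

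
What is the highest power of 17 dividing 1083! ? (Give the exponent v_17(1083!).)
v_17(1083!) = 66

Legendre's formula: v_p(n!) = Σ_{k ≥ 1} ⌊n / p^k⌋. For p = 17, n = 1083, the terms are:
  ⌊1083/17^1⌋ = ⌊1083/17⌋ = 63
  ⌊1083/17^2⌋ = ⌊1083/289⌋ = 3
(the next term ⌊1083/17^3⌋ = 0, terminating the sum). Summing: v_17(1083!) = 63 + 3 = 66.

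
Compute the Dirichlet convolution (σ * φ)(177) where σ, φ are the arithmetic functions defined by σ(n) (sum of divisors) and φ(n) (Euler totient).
(σ * φ)(177) = 708

Divisors of 177: [1, 3, 59, 177]. For each d | 177:
  d = 1: σ(1) · φ(177/1) = 1 · 116 = 116
  d = 3: σ(3) · φ(177/3) = 4 · 58 = 232
  d = 59: σ(59) · φ(177/59) = 60 · 2 = 120
  d = 177: σ(177) · φ(177/177) = 240 · 1 = 240
Summing: (σ * φ)(177) = 116 + 232 + 120 + 240 = 708.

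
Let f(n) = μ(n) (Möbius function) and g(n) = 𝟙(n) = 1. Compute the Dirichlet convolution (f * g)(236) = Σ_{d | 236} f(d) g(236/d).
(μ * 𝟙)(236) = 0

Divisors of 236: [1, 2, 4, 59, 118, 236]. For each d | 236:
  d = 1: μ(1) · 𝟙(236/1) = 1 · 1 = 1
  d = 2: μ(2) · 𝟙(236/2) = -1 · 1 = -1
  d = 4: μ(4) · 𝟙(236/4) = 0 · 1 = 0
  d = 59: μ(59) · 𝟙(236/59) = -1 · 1 = -1
  d = 118: μ(118) · 𝟙(236/118) = 1 · 1 = 1
  d = 236: μ(236) · 𝟙(236/236) = 0 · 1 = 0
Summing: (μ * 𝟙)(236) = 1 + -1 + 0 + -1 + 1 + 0 = 0.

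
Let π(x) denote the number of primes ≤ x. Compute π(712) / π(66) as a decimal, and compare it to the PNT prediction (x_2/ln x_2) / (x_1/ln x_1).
π(712)/π(66) = 127/18 ≈ 7.0556;  PNT prediction ≈ 6.8814.

π(66) = 18 and π(712) = 127, so π(712)/π(66) ≈ 7.0556. The PNT-predicted ratio is (712/ln(712)) / (66/ln(66)) ≈ 6.8814. The two agree to within a few percent, as expected.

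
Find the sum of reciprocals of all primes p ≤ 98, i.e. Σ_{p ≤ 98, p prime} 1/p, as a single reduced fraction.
Σ 1/p = 4156517583588203716343221884611037839/2305567963945518424753102147331756070

π(98) = 25, so the primes ≤ 98 are [2, 3, 5, 7, 11, 13, 17, 19, 23, 29, 31, 37, 41, 43, 47, 53, 59, 61, 67, 71, 73, 79, 83, 89, 97]. Summing 1/p over these primes: 4156517583588203716343221884611037839/2305567963945518424753102147331756070 ≈ 1.8028. Mertens estimate ln ln(98) + 0.2615 ≈ 1.7843.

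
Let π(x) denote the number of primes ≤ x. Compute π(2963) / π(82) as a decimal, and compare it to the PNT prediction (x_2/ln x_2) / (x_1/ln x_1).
π(2963)/π(82) = 427/22 ≈ 19.4091;  PNT prediction ≈ 19.9192.

π(82) = 22 and π(2963) = 427, so π(2963)/π(82) ≈ 19.4091. The PNT-predicted ratio is (2963/ln(2963)) / (82/ln(82)) ≈ 19.9192. The two agree to within a few percent, as expected.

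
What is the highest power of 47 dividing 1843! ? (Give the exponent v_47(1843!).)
v_47(1843!) = 39

Legendre's formula: v_p(n!) = Σ_{k ≥ 1} ⌊n / p^k⌋. For p = 47, n = 1843, the terms are:
  ⌊1843/47^1⌋ = ⌊1843/47⌋ = 39
(the next term ⌊1843/47^2⌋ = 0, terminating the sum). Summing: v_47(1843!) = 39 = 39.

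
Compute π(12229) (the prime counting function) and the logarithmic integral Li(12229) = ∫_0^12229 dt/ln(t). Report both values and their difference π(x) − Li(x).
π(12229) = 1461;  Li(12229) ≈ 1485.46;  π(x) − Li(x) ≈ -24.46.

Direct count of primes ≤ 12229 gives π(12229) = 1461. Numerical evaluation of the logarithmic integral gives Li(12229) ≈ 1485.46. The difference π(x) − Li(x) ≈ -24.46 is typically negative for small/moderate x (Li(x) overestimates), though Littlewood's theorem shows this sign changes infinitely often.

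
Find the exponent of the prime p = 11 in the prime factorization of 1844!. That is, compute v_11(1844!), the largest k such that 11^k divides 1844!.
v_11(1844!) = 183

Legendre's formula: v_p(n!) = Σ_{k ≥ 1} ⌊n / p^k⌋. For p = 11, n = 1844, the terms are:
  ⌊1844/11^1⌋ = ⌊1844/11⌋ = 167
  ⌊1844/11^2⌋ = ⌊1844/121⌋ = 15
  ⌊1844/11^3⌋ = ⌊1844/1331⌋ = 1
(the next term ⌊1844/11^4⌋ = 0, terminating the sum). Summing: v_11(1844!) = 167 + 15 + 1 = 183.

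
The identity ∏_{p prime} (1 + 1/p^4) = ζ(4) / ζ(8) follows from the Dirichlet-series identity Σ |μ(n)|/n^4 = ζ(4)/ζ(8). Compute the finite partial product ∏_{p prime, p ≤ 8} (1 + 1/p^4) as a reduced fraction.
∏ = 262011361/243101250

The primes p ≤ 8 are [2, 3, 5, 7]. For each, (1 + 1/p^4) = (p^4 + 1)/p^4. Multiplying these fractions over p ∈ [2, 3, 5, 7] gives 262011361/243101250. (In the limit P → ∞ this tends to ζ(4)/ζ(8).)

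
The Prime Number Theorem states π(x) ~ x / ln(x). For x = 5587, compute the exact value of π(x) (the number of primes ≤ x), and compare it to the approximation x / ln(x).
π(5587) = 737;  x/ln(x) ≈ 647.53;  relative error ≈ 12.14%.

Directly count primes up to 5587: π(5587) = 737. The PNT approximation gives 5587/ln(5587) ≈ 5587/8.62820 ≈ 647.53. Relative error (π(x) − x/ln(x)) / π(x) ≈ 12.14%; the approximation is known to undercount slightly (Li(x) is a better estimate).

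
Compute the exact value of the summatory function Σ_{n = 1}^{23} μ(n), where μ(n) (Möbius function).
Σ_{n ≤ 23} μ(n) = -2

Compute μ(n) for each 1 ≤ n ≤ 23: μ(1) = 1, μ(2) = -1, μ(3) = -1, μ(4) = 0, μ(5) = -1, μ(6) = 1, μ(7) = -1, μ(8) = 0, μ(9) = 0, μ(10) = 1, μ(11) = -1, μ(12) = 0, μ(13) = -1, μ(14) = 1, μ(15) = 1, μ(16) = 0, μ(17) = -1, μ(18) = 0, μ(19) = -1, μ(20) = 0, μ(21) = 1, μ(22) = 1, μ(23) = -1. Summing all 23 values: -2. (Mertens function M(x) = Σ_{n ≤ x} μ(n); on average M(x) should be small (PNT ⟺ M(x) = o(x)).)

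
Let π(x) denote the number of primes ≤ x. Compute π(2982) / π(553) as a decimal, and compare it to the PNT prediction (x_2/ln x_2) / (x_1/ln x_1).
π(2982)/π(553) = 429/101 ≈ 4.2475;  PNT prediction ≈ 4.2567.

π(553) = 101 and π(2982) = 429, so π(2982)/π(553) ≈ 4.2475. The PNT-predicted ratio is (2982/ln(2982)) / (553/ln(553)) ≈ 4.2567. The two agree to within a few percent, as expected.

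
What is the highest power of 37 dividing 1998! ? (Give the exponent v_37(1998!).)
v_37(1998!) = 55

Legendre's formula: v_p(n!) = Σ_{k ≥ 1} ⌊n / p^k⌋. For p = 37, n = 1998, the terms are:
  ⌊1998/37^1⌋ = ⌊1998/37⌋ = 54
  ⌊1998/37^2⌋ = ⌊1998/1369⌋ = 1
(the next term ⌊1998/37^3⌋ = 0, terminating the sum). Summing: v_37(1998!) = 54 + 1 = 55.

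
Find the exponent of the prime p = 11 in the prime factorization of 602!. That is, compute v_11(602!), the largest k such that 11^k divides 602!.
v_11(602!) = 58

Legendre's formula: v_p(n!) = Σ_{k ≥ 1} ⌊n / p^k⌋. For p = 11, n = 602, the terms are:
  ⌊602/11^1⌋ = ⌊602/11⌋ = 54
  ⌊602/11^2⌋ = ⌊602/121⌋ = 4
(the next term ⌊602/11^3⌋ = 0, terminating the sum). Summing: v_11(602!) = 54 + 4 = 58.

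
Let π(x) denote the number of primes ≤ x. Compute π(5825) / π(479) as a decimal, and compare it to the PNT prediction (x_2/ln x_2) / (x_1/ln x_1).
π(5825)/π(479) = 764/92 ≈ 8.3043;  PNT prediction ≈ 8.6567.

π(479) = 92 and π(5825) = 764, so π(5825)/π(479) ≈ 8.3043. The PNT-predicted ratio is (5825/ln(5825)) / (479/ln(479)) ≈ 8.6567. The two agree to within a few percent, as expected.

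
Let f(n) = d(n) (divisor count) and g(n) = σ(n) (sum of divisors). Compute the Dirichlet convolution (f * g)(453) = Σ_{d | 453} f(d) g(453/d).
(d * σ)(453) = 924

Divisors of 453: [1, 3, 151, 453]. For each d | 453:
  d = 1: d(1) · σ(453/1) = 1 · 608 = 608
  d = 3: d(3) · σ(453/3) = 2 · 152 = 304
  d = 151: d(151) · σ(453/151) = 2 · 4 = 8
  d = 453: d(453) · σ(453/453) = 4 · 1 = 4
Summing: (d * σ)(453) = 608 + 304 + 8 + 4 = 924.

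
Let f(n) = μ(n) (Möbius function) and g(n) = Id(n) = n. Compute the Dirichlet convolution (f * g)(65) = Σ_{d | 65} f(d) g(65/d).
(μ * Id)(65) = 48

Divisors of 65: [1, 5, 13, 65]. For each d | 65:
  d = 1: μ(1) · Id(65/1) = 1 · 65 = 65
  d = 5: μ(5) · Id(65/5) = -1 · 13 = -13
  d = 13: μ(13) · Id(65/13) = -1 · 5 = -5
  d = 65: μ(65) · Id(65/65) = 1 · 1 = 1
Summing: (μ * Id)(65) = 65 + -13 + -5 + 1 = 48.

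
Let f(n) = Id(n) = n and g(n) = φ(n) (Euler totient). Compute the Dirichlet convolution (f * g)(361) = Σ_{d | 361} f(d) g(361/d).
(Id * φ)(361) = 1045

Divisors of 361: [1, 19, 361]. For each d | 361:
  d = 1: Id(1) · φ(361/1) = 1 · 342 = 342
  d = 19: Id(19) · φ(361/19) = 19 · 18 = 342
  d = 361: Id(361) · φ(361/361) = 361 · 1 = 361
Summing: (Id * φ)(361) = 342 + 342 + 361 = 1045.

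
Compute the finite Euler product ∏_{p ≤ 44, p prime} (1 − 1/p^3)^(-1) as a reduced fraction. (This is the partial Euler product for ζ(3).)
∏ = 11622300127850926153432227486340003/9669167824002218213355442162630656

The primes p ≤ 44 are [2, 3, 5, 7, 11, 13, 17, 19, 23, 29, 31, 37, 41, 43]. For each prime, (1 − 1/p^3)^(-1) = p^3 / (p^3 − 1). The product is (1 − 1/2^3)^(-1), (1 − 1/3^3)^(-1), (1 − 1/5^3)^(-1), (1 − 1/7^3)^(-1), (1 − 1/11^3)^(-1), (1 − 1/13^3)^(-1), (1 − 1/17^3)^(-1), (1 − 1/19^3)^(-1), (1 − 1/23^3)^(-1), (1 − 1/29^3)^(-1), (1 − 1/31^3)^(-1), (1 − 1/37^3)^(-1), (1 − 1/41^3)^(-1), (1 − 1/43^3)^(-1) = ∏ p^3 / (p^3 − 1) = 11622300127850926153432227486340003/9669167824002218213355442162630656.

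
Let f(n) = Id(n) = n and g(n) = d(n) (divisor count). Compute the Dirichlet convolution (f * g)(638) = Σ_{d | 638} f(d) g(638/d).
(Id * d)(638) = 1612

Divisors of 638: [1, 2, 11, 22, 29, 58, 319, 638]. For each d | 638:
  d = 1: Id(1) · d(638/1) = 1 · 8 = 8
  d = 2: Id(2) · d(638/2) = 2 · 4 = 8
  d = 11: Id(11) · d(638/11) = 11 · 4 = 44
  d = 22: Id(22) · d(638/22) = 22 · 2 = 44
  d = 29: Id(29) · d(638/29) = 29 · 4 = 116
  d = 58: Id(58) · d(638/58) = 58 · 2 = 116
  d = 319: Id(319) · d(638/319) = 319 · 2 = 638
  d = 638: Id(638) · d(638/638) = 638 · 1 = 638
Summing: (Id * d)(638) = 8 + 8 + 44 + 44 + 116 + 116 + 638 + 638 = 1612.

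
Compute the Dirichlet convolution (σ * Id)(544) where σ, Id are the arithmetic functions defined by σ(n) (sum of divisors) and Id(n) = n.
(σ * Id)(544) = 11235

Divisors of 544: [1, 2, 4, 8, 16, 17, 32, 34, 68, 136, 272, 544]. For each d | 544:
  d = 1: σ(1) · Id(544/1) = 1 · 544 = 544
  d = 2: σ(2) · Id(544/2) = 3 · 272 = 816
  d = 4: σ(4) · Id(544/4) = 7 · 136 = 952
  d = 8: σ(8) · Id(544/8) = 15 · 68 = 1020
  d = 16: σ(16) · Id(544/16) = 31 · 34 = 1054
  d = 17: σ(17) · Id(544/17) = 18 · 32 = 576
  d = 32: σ(32) · Id(544/32) = 63 · 17 = 1071
  d = 34: σ(34) · Id(544/34) = 54 · 16 = 864
  d = 68: σ(68) · Id(544/68) = 126 · 8 = 1008
  d = 136: σ(136) · Id(544/136) = 270 · 4 = 1080
  d = 272: σ(272) · Id(544/272) = 558 · 2 = 1116
  d = 544: σ(544) · Id(544/544) = 1134 · 1 = 1134
Summing: (σ * Id)(544) = 544 + 816 + 952 + 1020 + 1054 + 576 + 1071 + 864 + 1008 + 1080 + 1116 + 1134 = 11235.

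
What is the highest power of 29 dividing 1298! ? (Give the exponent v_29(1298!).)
v_29(1298!) = 45

Legendre's formula: v_p(n!) = Σ_{k ≥ 1} ⌊n / p^k⌋. For p = 29, n = 1298, the terms are:
  ⌊1298/29^1⌋ = ⌊1298/29⌋ = 44
  ⌊1298/29^2⌋ = ⌊1298/841⌋ = 1
(the next term ⌊1298/29^3⌋ = 0, terminating the sum). Summing: v_29(1298!) = 44 + 1 = 45.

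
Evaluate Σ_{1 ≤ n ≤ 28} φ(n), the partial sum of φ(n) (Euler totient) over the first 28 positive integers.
Σ_{n ≤ 28} φ(n) = 242

Compute φ(n) for each 1 ≤ n ≤ 28: φ(1) = 1, φ(2) = 1, φ(3) = 2, φ(4) = 2, φ(5) = 4, φ(6) = 2, φ(7) = 6, φ(8) = 4, φ(9) = 6, φ(10) = 4, φ(11) = 10, φ(12) = 4, φ(13) = 12, φ(14) = 6, φ(15) = 8, φ(16) = 8, φ(17) = 16, φ(18) = 6, φ(19) = 18, φ(20) = 8, φ(21) = 12, φ(22) = 10, φ(23) = 22, φ(24) = 8, φ(25) = 20, φ(26) = 12, φ(27) = 18, φ(28) = 12. Summing all 28 values: 242. (Average order: Σ_{n ≤ x} φ(n) ~ (3/π²) x². For x = 28, (3/π²)·28² ≈ 238.31.)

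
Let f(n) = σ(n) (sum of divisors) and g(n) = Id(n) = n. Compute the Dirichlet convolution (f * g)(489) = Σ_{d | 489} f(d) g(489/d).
(σ * Id)(489) = 2289

Divisors of 489: [1, 3, 163, 489]. For each d | 489:
  d = 1: σ(1) · Id(489/1) = 1 · 489 = 489
  d = 3: σ(3) · Id(489/3) = 4 · 163 = 652
  d = 163: σ(163) · Id(489/163) = 164 · 3 = 492
  d = 489: σ(489) · Id(489/489) = 656 · 1 = 656
Summing: (σ * Id)(489) = 489 + 652 + 492 + 656 = 2289.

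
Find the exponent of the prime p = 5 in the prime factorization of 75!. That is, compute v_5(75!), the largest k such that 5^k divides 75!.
v_5(75!) = 18

Legendre's formula: v_p(n!) = Σ_{k ≥ 1} ⌊n / p^k⌋. For p = 5, n = 75, the terms are:
  ⌊75/5^1⌋ = ⌊75/5⌋ = 15
  ⌊75/5^2⌋ = ⌊75/25⌋ = 3
(the next term ⌊75/5^3⌋ = 0, terminating the sum). Summing: v_5(75!) = 15 + 3 = 18.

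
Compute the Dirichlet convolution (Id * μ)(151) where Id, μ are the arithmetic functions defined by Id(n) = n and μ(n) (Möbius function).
(Id * μ)(151) = 150

Divisors of 151: [1, 151]. For each d | 151:
  d = 1: Id(1) · μ(151/1) = 1 · -1 = -1
  d = 151: Id(151) · μ(151/151) = 151 · 1 = 151
Summing: (Id * μ)(151) = -1 + 151 = 150.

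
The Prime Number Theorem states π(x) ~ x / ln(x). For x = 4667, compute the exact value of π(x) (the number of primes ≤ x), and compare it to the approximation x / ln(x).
π(4667) = 631;  x/ln(x) ≈ 552.42;  relative error ≈ 12.45%.

Directly count primes up to 4667: π(4667) = 631. The PNT approximation gives 4667/ln(4667) ≈ 4667/8.44827 ≈ 552.42. Relative error (π(x) − x/ln(x)) / π(x) ≈ 12.45%; the approximation is known to undercount slightly (Li(x) is a better estimate).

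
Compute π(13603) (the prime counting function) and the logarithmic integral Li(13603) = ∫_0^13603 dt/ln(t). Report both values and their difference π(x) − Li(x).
π(13603) = 1608;  Li(13603) ≈ 1630.61;  π(x) − Li(x) ≈ -22.61.

Direct count of primes ≤ 13603 gives π(13603) = 1608. Numerical evaluation of the logarithmic integral gives Li(13603) ≈ 1630.61. The difference π(x) − Li(x) ≈ -22.61 is typically negative for small/moderate x (Li(x) overestimates), though Littlewood's theorem shows this sign changes infinitely often.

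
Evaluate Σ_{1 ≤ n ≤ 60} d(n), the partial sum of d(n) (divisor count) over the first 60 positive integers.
Σ_{n ≤ 60} d(n) = 261

Compute d(n) for each 1 ≤ n ≤ 60: d(1) = 1, d(2) = 2, d(3) = 2, d(4) = 3, d(5) = 2, d(6) = 4, d(7) = 2, d(8) = 4, d(9) = 3, d(10) = 4, d(11) = 2, d(12) = 6, d(13) = 2, d(14) = 4, d(15) = 4, d(16) = 5, d(17) = 2, d(18) = 6, d(19) = 2, d(20) = 6, d(21) = 4, d(22) = 4, d(23) = 2, d(24) = 8, d(25) = 3, d(26) = 4, d(27) = 4, d(28) = 6, d(29) = 2, d(30) = 8, d(31) = 2, d(32) = 6, d(33) = 4, d(34) = 4, d(35) = 4, d(36) = 9, d(37) = 2, d(38) = 4, d(39) = 4, d(40) = 8, d(41) = 2, d(42) = 8, d(43) = 2, d(44) = 6, d(45) = 6, d(46) = 4, d(47) = 2, d(48) = 10, d(49) = 3, d(50) = 6, d(51) = 4, d(52) = 6, d(53) = 2, d(54) = 8, d(55) = 4, d(56) = 8, d(57) = 4, d(58) = 4, d(59) = 2, d(60) = 12. Summing all 60 values: 261. (Dirichlet's divisor formula: Σ_{n ≤ x} d(n) = x ln(x) + (2γ − 1) x + O(√x). For x = 60, the asymptotic estimate is ≈ 254.93.)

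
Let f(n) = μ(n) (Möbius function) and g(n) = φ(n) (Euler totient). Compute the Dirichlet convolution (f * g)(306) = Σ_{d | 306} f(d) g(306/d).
(μ * φ)(306) = 0

Divisors of 306: [1, 2, 3, 6, 9, 17, 18, 34, 51, 102, 153, 306]. For each d | 306:
  d = 1: μ(1) · φ(306/1) = 1 · 96 = 96
  d = 2: μ(2) · φ(306/2) = -1 · 96 = -96
  d = 3: μ(3) · φ(306/3) = -1 · 32 = -32
  d = 6: μ(6) · φ(306/6) = 1 · 32 = 32
  d = 9: μ(9) · φ(306/9) = 0 · 16 = 0
  d = 17: μ(17) · φ(306/17) = -1 · 6 = -6
  d = 18: μ(18) · φ(306/18) = 0 · 16 = 0
  d = 34: μ(34) · φ(306/34) = 1 · 6 = 6
  d = 51: μ(51) · φ(306/51) = 1 · 2 = 2
  d = 102: μ(102) · φ(306/102) = -1 · 2 = -2
  d = 153: μ(153) · φ(306/153) = 0 · 1 = 0
  d = 306: μ(306) · φ(306/306) = 0 · 1 = 0
Summing: (μ * φ)(306) = 96 + -96 + -32 + 32 + 0 + -6 + 0 + 6 + 2 + -2 + 0 + 0 = 0.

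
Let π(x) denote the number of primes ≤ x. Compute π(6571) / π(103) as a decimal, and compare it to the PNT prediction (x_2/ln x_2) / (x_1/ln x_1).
π(6571)/π(103) = 850/27 ≈ 31.4815;  PNT prediction ≈ 33.6364.

π(103) = 27 and π(6571) = 850, so π(6571)/π(103) ≈ 31.4815. The PNT-predicted ratio is (6571/ln(6571)) / (103/ln(103)) ≈ 33.6364. The two agree to within a few percent, as expected.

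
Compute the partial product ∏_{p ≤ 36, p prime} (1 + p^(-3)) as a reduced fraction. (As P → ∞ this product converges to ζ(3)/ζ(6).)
∏ = 123276368443014873612288/104343309932640260237195

The primes p ≤ 36 are [2, 3, 5, 7, 11, 13, 17, 19, 23, 29, 31]. For each, (1 + 1/p^3) = (p^3 + 1)/p^3. Multiplying these fractions over p ∈ [2, 3, 5, 7, 11, 13, 17, 19, 23, 29, 31] gives 123276368443014873612288/104343309932640260237195. (In the limit P → ∞ this tends to ζ(3)/ζ(6).)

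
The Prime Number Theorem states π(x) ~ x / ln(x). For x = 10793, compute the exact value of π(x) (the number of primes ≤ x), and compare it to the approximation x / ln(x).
π(10793) = 1314;  x/ln(x) ≈ 1162.21;  relative error ≈ 11.55%.

Directly count primes up to 10793: π(10793) = 1314. The PNT approximation gives 10793/ln(10793) ≈ 10793/9.28665 ≈ 1162.21. Relative error (π(x) − x/ln(x)) / π(x) ≈ 11.55%; the approximation is known to undercount slightly (Li(x) is a better estimate).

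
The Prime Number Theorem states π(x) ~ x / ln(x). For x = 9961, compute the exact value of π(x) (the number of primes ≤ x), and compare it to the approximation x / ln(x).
π(9961) = 1227;  x/ln(x) ≈ 1081.96;  relative error ≈ 11.82%.

Directly count primes up to 9961: π(9961) = 1227. The PNT approximation gives 9961/ln(9961) ≈ 9961/9.20643 ≈ 1081.96. Relative error (π(x) − x/ln(x)) / π(x) ≈ 11.82%; the approximation is known to undercount slightly (Li(x) is a better estimate).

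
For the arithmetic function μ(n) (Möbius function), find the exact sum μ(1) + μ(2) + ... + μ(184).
Σ_{n ≤ 184} μ(n) = -4

Compute μ(n) for each 1 ≤ n ≤ 184: μ(1) = 1, μ(2) = -1, μ(3) = -1, μ(4) = 0, μ(5) = -1, μ(6) = 1, μ(7) = -1, μ(8) = 0, μ(9) = 0, μ(10) = 1, μ(11) = -1, μ(12) = 0, μ(13) = -1, μ(14) = 1, μ(15) = 1, μ(16) = 0, μ(17) = -1, μ(18) = 0, μ(19) = -1, μ(20) = 0, μ(21) = 1, μ(22) = 1, μ(23) = -1, μ(24) = 0, μ(25) = 0, μ(26) = 1, μ(27) = 0, μ(28) = 0, μ(29) = -1, μ(30) = -1, μ(31) = -1, μ(32) = 0, μ(33) = 1, μ(34) = 1, μ(35) = 1, μ(36) = 0, μ(37) = -1, μ(38) = 1, μ(39) = 1, μ(40) = 0, μ(41) = -1, μ(42) = -1, μ(43) = -1, μ(44) = 0, μ(45) = 0, μ(46) = 1, μ(47) = -1, μ(48) = 0, μ(49) = 0, μ(50) = 0, μ(51) = 1, μ(52) = 0, μ(53) = -1, μ(54) = 0, μ(55) = 1, μ(56) = 0, μ(57) = 1, μ(58) = 1, μ(59) = -1, μ(60) = 0, μ(61) = -1, μ(62) = 1, μ(63) = 0, μ(64) = 0, μ(65) = 1, μ(66) = -1, μ(67) = -1, μ(68) = 0, μ(69) = 1, μ(70) = -1, μ(71) = -1, μ(72) = 0, μ(73) = -1, μ(74) = 1, μ(75) = 0, μ(76) = 0, μ(77) = 1, μ(78) = -1, μ(79) = -1, μ(80) = 0, μ(81) = 0, μ(82) = 1, μ(83) = -1, μ(84) = 0, μ(85) = 1, μ(86) = 1, μ(87) = 1, μ(88) = 0, μ(89) = -1, μ(90) = 0, μ(91) = 1, μ(92) = 0, μ(93) = 1, μ(94) = 1, μ(95) = 1, μ(96) = 0, μ(97) = -1, μ(98) = 0, μ(99) = 0, μ(100) = 0, μ(101) = -1, μ(102) = -1, μ(103) = -1, μ(104) = 0, μ(105) = -1, μ(106) = 1, μ(107) = -1, μ(108) = 0, μ(109) = -1, μ(110) = -1, μ(111) = 1, μ(112) = 0, μ(113) = -1, μ(114) = -1, μ(115) = 1, μ(116) = 0, μ(117) = 0, μ(118) = 1, μ(119) = 1, μ(120) = 0, μ(121) = 0, μ(122) = 1, μ(123) = 1, μ(124) = 0, μ(125) = 0, μ(126) = 0, μ(127) = -1, μ(128) = 0, μ(129) = 1, μ(130) = -1, μ(131) = -1, μ(132) = 0, μ(133) = 1, μ(134) = 1, μ(135) = 0, μ(136) = 0, μ(137) = -1, μ(138) = -1, μ(139) = -1, μ(140) = 0, μ(141) = 1, μ(142) = 1, μ(143) = 1, μ(144) = 0, μ(145) = 1, μ(146) = 1, μ(147) = 0, μ(148) = 0, μ(149) = -1, μ(150) = 0, μ(151) = -1, μ(152) = 0, μ(153) = 0, μ(154) = -1, μ(155) = 1, μ(156) = 0, μ(157) = -1, μ(158) = 1, μ(159) = 1, μ(160) = 0, μ(161) = 1, μ(162) = 0, μ(163) = -1, μ(164) = 0, μ(165) = -1, μ(166) = 1, μ(167) = -1, μ(168) = 0, μ(169) = 0, μ(170) = -1, μ(171) = 0, μ(172) = 0, μ(173) = -1, μ(174) = -1, μ(175) = 0, μ(176) = 0, μ(177) = 1, μ(178) = 1, μ(179) = -1, μ(180) = 0, μ(181) = -1, μ(182) = -1, μ(183) = 1, μ(184) = 0. Summing all 184 values: -4. (Mertens function M(x) = Σ_{n ≤ x} μ(n); on average M(x) should be small (PNT ⟺ M(x) = o(x)).)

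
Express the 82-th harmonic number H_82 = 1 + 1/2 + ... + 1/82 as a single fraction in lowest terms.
H_82 = 44139711531918267321142140457772773/8845597978580177157715301537899200

Direct summation: H_82 = 1 + 1/2 + ... + 1/82. The least common denominator is lcm(1, ..., 82) = 97301577764381948734868316916891200; over this denominator the numerator is 97301577764381948734868316916891200 + 48650788882190974367434158458445600 + 32433859254793982911622772305630400 + 24325394441095487183717079229222800 + 19460315552876389746973663383378240 + 16216929627396991455811386152815200 + 13900225394911706962124045273841600 + 12162697220547743591858539614611400 + 10811286418264660970540924101876800 + 9730157776438194873486831691689120 + 8845597978580177157715301537899200 + 8108464813698495727905693076407600 + 7484736751106303748836024378222400 + 6950112697455853481062022636920800 + 6486771850958796582324554461126080 + 6081348610273871795929269807305700 + 5723622221434232278521665700993600 + 5405643209132330485270462050938400 + 5121135671809576249203595627204800 + 4865078888219097436743415845844560 + 4633408464970568987374681757947200 + 4422798989290088578857650768949600 + 4230503381060084727602970300734400 + 4054232406849247863952846538203800 + 3892063110575277949394732676675648 + 3742368375553151874418012189111200 + 3603762139421553656846974700625600 + 3475056348727926740531011318460400 + 3355226819461446508098907479892800 + 3243385925479398291162277230563040 + 3138760573044578991447365061835200 + 3040674305136935897964634903652850 + 2948532659526725719238433845966400 + 2861811110717116139260832850496800 + 2780045078982341392424809054768320 + 2702821604566165242635231025469200 + 2629772372010322938780224781537600 + 2560567835904788124601797813602400 + 2494912250368767916278674792740800 + 2432539444109548718371707922922280 + 2373209213765413383777276022363200 + 2316704232485284493687340878973600 + 2262827389869347644996937602718400 + 2211399494645044289428825384474800 + 2162257283652932194108184820375360 + 2115251690530042363801485150367200 + 2070246335412381887975921636529600 + 2027116203424623931976423269101900 + 1985746484987386708874863610548800 + 1946031555287638974697366338337824 + 1907874073811410759507221900331200 + 1871184187776575937209006094555600 + 1835878825743055636506949375790400 + 1801881069710776828423487350312800 + 1769119595716035431543060307579840 + 1737528174363963370265505659230200 + 1707045223936525416401198542401600 + 1677613409730723254049453739946400 + 1649179284142066927709632490116800 + 1621692962739699145581138615281520 + 1595107832202982766145382244539200 + 1569380286522289495723682530917600 + 1544469488323522995791560585982400 + 1520337152568467948982317451826425 + 1496947350221260749767204875644480 + 1474266329763362859619216922983200 + 1452262354692267891565198759953600 + 1430905555358558069630416425248400 + 1410167793686694909200990100244800 + 1390022539491170696212404527384160 + 1370444757244816179364342491787200 + 1351410802283082621317615512734600 + 1332898325539478749792716670094400 + 1314886186005161469390112390768800 + 1297354370191759316464910892225216 + 1280283917952394062300898906801200 + 1263656854082882451102185933985600 + 1247456125184383958139337396370400 + 1231665541321290490314788821732800 + 1216269722054774359185853961461140 + 1201254046473851218948991566875200 + 1186604606882706691888638011181600 = 485536826851100940532563545035500503, so H_82 = 485536826851100940532563545035500503/97301577764381948734868316916891200; reducing by gcd(485536826851100940532563545035500503, 97301577764381948734868316916891200) = 11 gives 44139711531918267321142140457772773/8845597978580177157715301537899200 ≈ 4.99002. (The PNT-adjacent estimate ln(82) + γ ≈ 4.98393 matches within O(1/n).)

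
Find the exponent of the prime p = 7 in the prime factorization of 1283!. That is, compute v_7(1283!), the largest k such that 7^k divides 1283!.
v_7(1283!) = 212

Legendre's formula: v_p(n!) = Σ_{k ≥ 1} ⌊n / p^k⌋. For p = 7, n = 1283, the terms are:
  ⌊1283/7^1⌋ = ⌊1283/7⌋ = 183
  ⌊1283/7^2⌋ = ⌊1283/49⌋ = 26
  ⌊1283/7^3⌋ = ⌊1283/343⌋ = 3
(the next term ⌊1283/7^4⌋ = 0, terminating the sum). Summing: v_7(1283!) = 183 + 26 + 3 = 212.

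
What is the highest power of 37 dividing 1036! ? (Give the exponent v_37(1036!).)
v_37(1036!) = 28

Legendre's formula: v_p(n!) = Σ_{k ≥ 1} ⌊n / p^k⌋. For p = 37, n = 1036, the terms are:
  ⌊1036/37^1⌋ = ⌊1036/37⌋ = 28
(the next term ⌊1036/37^2⌋ = 0, terminating the sum). Summing: v_37(1036!) = 28 = 28.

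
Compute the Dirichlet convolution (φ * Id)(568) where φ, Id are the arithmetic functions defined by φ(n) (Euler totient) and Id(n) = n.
(φ * Id)(568) = 2820

Divisors of 568: [1, 2, 4, 8, 71, 142, 284, 568]. For each d | 568:
  d = 1: φ(1) · Id(568/1) = 1 · 568 = 568
  d = 2: φ(2) · Id(568/2) = 1 · 284 = 284
  d = 4: φ(4) · Id(568/4) = 2 · 142 = 284
  d = 8: φ(8) · Id(568/8) = 4 · 71 = 284
  d = 71: φ(71) · Id(568/71) = 70 · 8 = 560
  d = 142: φ(142) · Id(568/142) = 70 · 4 = 280
  d = 284: φ(284) · Id(568/284) = 140 · 2 = 280
  d = 568: φ(568) · Id(568/568) = 280 · 1 = 280
Summing: (φ * Id)(568) = 568 + 284 + 284 + 284 + 560 + 280 + 280 + 280 = 2820.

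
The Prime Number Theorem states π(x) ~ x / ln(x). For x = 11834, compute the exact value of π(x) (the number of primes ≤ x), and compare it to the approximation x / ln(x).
π(11834) = 1420;  x/ln(x) ≈ 1261.79;  relative error ≈ 11.14%.

Directly count primes up to 11834: π(11834) = 1420. The PNT approximation gives 11834/ln(11834) ≈ 11834/9.37873 ≈ 1261.79. Relative error (π(x) − x/ln(x)) / π(x) ≈ 11.14%; the approximation is known to undercount slightly (Li(x) is a better estimate).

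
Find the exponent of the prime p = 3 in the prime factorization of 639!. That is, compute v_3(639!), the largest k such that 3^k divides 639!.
v_3(639!) = 316

Legendre's formula: v_p(n!) = Σ_{k ≥ 1} ⌊n / p^k⌋. For p = 3, n = 639, the terms are:
  ⌊639/3^1⌋ = ⌊639/3⌋ = 213
  ⌊639/3^2⌋ = ⌊639/9⌋ = 71
  ⌊639/3^3⌋ = ⌊639/27⌋ = 23
  ⌊639/3^4⌋ = ⌊639/81⌋ = 7
  ⌊639/3^5⌋ = ⌊639/243⌋ = 2
(the next term ⌊639/3^6⌋ = 0, terminating the sum). Summing: v_3(639!) = 213 + 71 + 23 + 7 + 2 = 316.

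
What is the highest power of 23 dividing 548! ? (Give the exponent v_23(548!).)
v_23(548!) = 24

Legendre's formula: v_p(n!) = Σ_{k ≥ 1} ⌊n / p^k⌋. For p = 23, n = 548, the terms are:
  ⌊548/23^1⌋ = ⌊548/23⌋ = 23
  ⌊548/23^2⌋ = ⌊548/529⌋ = 1
(the next term ⌊548/23^3⌋ = 0, terminating the sum). Summing: v_23(548!) = 23 + 1 = 24.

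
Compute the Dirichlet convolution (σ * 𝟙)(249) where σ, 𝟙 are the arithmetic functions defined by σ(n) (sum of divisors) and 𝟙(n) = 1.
(σ * 𝟙)(249) = 425

Divisors of 249: [1, 3, 83, 249]. For each d | 249:
  d = 1: σ(1) · 𝟙(249/1) = 1 · 1 = 1
  d = 3: σ(3) · 𝟙(249/3) = 4 · 1 = 4
  d = 83: σ(83) · 𝟙(249/83) = 84 · 1 = 84
  d = 249: σ(249) · 𝟙(249/249) = 336 · 1 = 336
Summing: (σ * 𝟙)(249) = 1 + 4 + 84 + 336 = 425.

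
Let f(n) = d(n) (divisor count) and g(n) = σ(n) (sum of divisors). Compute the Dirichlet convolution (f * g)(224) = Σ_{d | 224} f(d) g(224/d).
(d * σ)(224) = 2190

Divisors of 224: [1, 2, 4, 7, 8, 14, 16, 28, 32, 56, 112, 224]. For each d | 224:
  d = 1: d(1) · σ(224/1) = 1 · 504 = 504
  d = 2: d(2) · σ(224/2) = 2 · 248 = 496
  d = 4: d(4) · σ(224/4) = 3 · 120 = 360
  d = 7: d(7) · σ(224/7) = 2 · 63 = 126
  d = 8: d(8) · σ(224/8) = 4 · 56 = 224
  d = 14: d(14) · σ(224/14) = 4 · 31 = 124
  d = 16: d(16) · σ(224/16) = 5 · 24 = 120
  d = 28: d(28) · σ(224/28) = 6 · 15 = 90
  d = 32: d(32) · σ(224/32) = 6 · 8 = 48
  d = 56: d(56) · σ(224/56) = 8 · 7 = 56
  d = 112: d(112) · σ(224/112) = 10 · 3 = 30
  d = 224: d(224) · σ(224/224) = 12 · 1 = 12
Summing: (d * σ)(224) = 504 + 496 + 360 + 126 + 224 + 124 + 120 + 90 + 48 + 56 + 30 + 12 = 2190.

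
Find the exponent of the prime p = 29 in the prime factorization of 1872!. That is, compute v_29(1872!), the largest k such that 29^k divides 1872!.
v_29(1872!) = 66

Legendre's formula: v_p(n!) = Σ_{k ≥ 1} ⌊n / p^k⌋. For p = 29, n = 1872, the terms are:
  ⌊1872/29^1⌋ = ⌊1872/29⌋ = 64
  ⌊1872/29^2⌋ = ⌊1872/841⌋ = 2
(the next term ⌊1872/29^3⌋ = 0, terminating the sum). Summing: v_29(1872!) = 64 + 2 = 66.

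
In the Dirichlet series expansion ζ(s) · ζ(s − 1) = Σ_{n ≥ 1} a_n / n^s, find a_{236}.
σ(236) = 420

In the product (Σ m^0/m^s)(Σ k / k^s) = Σ (Σ_{d | n} d) / n^s, the coefficient of 1/n^s is σ(n) = Σ_{d | n} d. For n = 236, divisors are [1, 2, 4, 59, 118, 236]; summing: σ(236) = 420.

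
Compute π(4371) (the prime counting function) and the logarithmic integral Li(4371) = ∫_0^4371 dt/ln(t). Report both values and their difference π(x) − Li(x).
π(4371) = 596;  Li(4371) ≈ 609.85;  π(x) − Li(x) ≈ -13.85.

Direct count of primes ≤ 4371 gives π(4371) = 596. Numerical evaluation of the logarithmic integral gives Li(4371) ≈ 609.85. The difference π(x) − Li(x) ≈ -13.85 is typically negative for small/moderate x (Li(x) overestimates), though Littlewood's theorem shows this sign changes infinitely often.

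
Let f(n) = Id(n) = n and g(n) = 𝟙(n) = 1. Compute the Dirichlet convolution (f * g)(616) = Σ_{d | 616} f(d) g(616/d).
(Id * 𝟙)(616) = 1440

Divisors of 616: [1, 2, 4, 7, 8, 11, 14, 22, 28, 44, 56, 77, 88, 154, 308, 616]. For each d | 616:
  d = 1: Id(1) · 𝟙(616/1) = 1 · 1 = 1
  d = 2: Id(2) · 𝟙(616/2) = 2 · 1 = 2
  d = 4: Id(4) · 𝟙(616/4) = 4 · 1 = 4
  d = 7: Id(7) · 𝟙(616/7) = 7 · 1 = 7
  d = 8: Id(8) · 𝟙(616/8) = 8 · 1 = 8
  d = 11: Id(11) · 𝟙(616/11) = 11 · 1 = 11
  d = 14: Id(14) · 𝟙(616/14) = 14 · 1 = 14
  d = 22: Id(22) · 𝟙(616/22) = 22 · 1 = 22
  d = 28: Id(28) · 𝟙(616/28) = 28 · 1 = 28
  d = 44: Id(44) · 𝟙(616/44) = 44 · 1 = 44
  d = 56: Id(56) · 𝟙(616/56) = 56 · 1 = 56
  d = 77: Id(77) · 𝟙(616/77) = 77 · 1 = 77
  d = 88: Id(88) · 𝟙(616/88) = 88 · 1 = 88
  d = 154: Id(154) · 𝟙(616/154) = 154 · 1 = 154
  d = 308: Id(308) · 𝟙(616/308) = 308 · 1 = 308
  d = 616: Id(616) · 𝟙(616/616) = 616 · 1 = 616
Summing: (Id * 𝟙)(616) = 1 + 2 + 4 + 7 + 8 + 11 + 14 + 22 + 28 + 44 + 56 + 77 + 88 + 154 + 308 + 616 = 1440.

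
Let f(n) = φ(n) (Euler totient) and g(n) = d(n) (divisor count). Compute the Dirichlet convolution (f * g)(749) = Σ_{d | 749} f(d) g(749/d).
(φ * d)(749) = 864

Divisors of 749: [1, 7, 107, 749]. For each d | 749:
  d = 1: φ(1) · d(749/1) = 1 · 4 = 4
  d = 7: φ(7) · d(749/7) = 6 · 2 = 12
  d = 107: φ(107) · d(749/107) = 106 · 2 = 212
  d = 749: φ(749) · d(749/749) = 636 · 1 = 636
Summing: (φ * d)(749) = 4 + 12 + 212 + 636 = 864.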